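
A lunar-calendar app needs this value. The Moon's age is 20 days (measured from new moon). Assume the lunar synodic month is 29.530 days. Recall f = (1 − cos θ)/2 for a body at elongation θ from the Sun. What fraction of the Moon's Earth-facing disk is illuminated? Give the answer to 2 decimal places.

Phase angle: θ = 360°·(20 d)/(29.530 d) = 243.8°.
Illuminated fraction = (1 − cos 243.8°)/2 = (1 − (-0.441))/2 ≈ 0.721.

0.72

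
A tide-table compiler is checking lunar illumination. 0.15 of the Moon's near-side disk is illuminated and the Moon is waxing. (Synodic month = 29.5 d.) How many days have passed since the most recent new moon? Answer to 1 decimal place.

3.7 days

Invert f = (1 − cos θ)/2 to get cos θ = 1 − 2(0.15) = 0.700, hence θ₀ = arccos 0.700 = 45.6°.
The Moon is waxing (0°–180°), so θ = 45.6° directly.
At 360°/29.5 d per day, 45.6° corresponds to 3.73 days.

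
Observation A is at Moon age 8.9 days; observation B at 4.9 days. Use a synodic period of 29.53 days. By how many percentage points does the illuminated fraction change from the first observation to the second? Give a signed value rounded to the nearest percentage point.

-41 percentage points

First observation: θ = 360°·8.9/29.53 = 108.5°, so f = 0.659.
Second observation: θ = 59.7°, f = 0.248.
Δf = 0.248 − 0.659 = -0.411, i.e. -41 pp.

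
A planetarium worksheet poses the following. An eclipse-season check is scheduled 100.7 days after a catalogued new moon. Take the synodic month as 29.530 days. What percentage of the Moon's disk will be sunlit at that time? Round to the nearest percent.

100.7/29.530 = 3.410 lunations, so 3 complete cycles and 12.11 d into the next.
The Moon has covered 12.11/29.530 of its cycle, so θ ≈ 360° × 12.11/29.530 = 147.6°.
Illuminated fraction = (1 − cos 147.6°)/2 = (1 − (-0.845))/2 ≈ 0.922, so 92%.

92%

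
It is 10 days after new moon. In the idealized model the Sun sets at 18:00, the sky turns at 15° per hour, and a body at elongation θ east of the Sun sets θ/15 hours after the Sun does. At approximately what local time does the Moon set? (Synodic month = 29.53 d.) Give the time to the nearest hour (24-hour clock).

02:00

Phase angle: θ = 360°·(10 d)/(29.53 d) = 121.9°.
The Moon trails the Sun by θ/15 = 121.9/15 ≈ 8.13 hours.
18:00 + 8.13 h ≈ 02:08 → 02:00 to the nearest hour.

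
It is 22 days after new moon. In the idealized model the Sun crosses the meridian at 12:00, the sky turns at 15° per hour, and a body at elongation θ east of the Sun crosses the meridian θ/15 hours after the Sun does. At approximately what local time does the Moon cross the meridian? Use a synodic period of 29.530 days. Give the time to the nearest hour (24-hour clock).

06:00

The Moon has covered 22/29.530 of its cycle, so θ ≈ 360° × 22/29.530 = 268.2°.
At 15° of sky rotation per hour, 268.2° corresponds to a 17.88 h lag.
12:00 + 17.88 h ≈ 05:53 → 06:00 to the nearest hour.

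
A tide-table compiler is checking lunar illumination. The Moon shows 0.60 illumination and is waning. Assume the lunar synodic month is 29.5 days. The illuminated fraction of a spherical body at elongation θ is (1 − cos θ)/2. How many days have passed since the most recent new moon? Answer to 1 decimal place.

21.2 days

cos θ = 1 − 2f = -0.200, giving a principal value of 101.5°.
Waning ⇒ past full, so θ = 360° − 101.5° = 258.5°.
At 360°/29.5 d per day, 258.5° corresponds to 21.18 days.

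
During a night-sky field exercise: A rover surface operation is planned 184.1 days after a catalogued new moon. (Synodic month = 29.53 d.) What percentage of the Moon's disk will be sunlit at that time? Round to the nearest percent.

Reduce mod P: 184.1 − 6×29.53 = 6.92 d into the current lunation.
Phase angle: θ = 360°·(6.92 d)/(29.53 d) = 84.4°.
Illuminated fraction = (1 − cos 84.4°)/2 = (1 − 0.098)/2 ≈ 0.451, so 45%.

45%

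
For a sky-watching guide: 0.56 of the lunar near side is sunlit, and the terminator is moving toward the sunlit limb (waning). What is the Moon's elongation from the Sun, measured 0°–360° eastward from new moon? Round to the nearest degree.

Invert f = (1 − cos θ)/2 to get cos θ = 1 − 2(0.56) = -0.120, hence θ₀ = arccos -0.120 = 96.9°.
Waning ⇒ past full, so θ = 360° − 96.9° = 263.1°.

263°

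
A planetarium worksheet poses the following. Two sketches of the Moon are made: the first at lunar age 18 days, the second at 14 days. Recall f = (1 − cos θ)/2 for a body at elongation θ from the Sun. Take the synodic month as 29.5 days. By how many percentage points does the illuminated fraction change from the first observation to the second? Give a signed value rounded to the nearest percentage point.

First observation: θ = 360°·18/29.5 = 219.7°, so f = 0.885.
Second observation: θ = 170.8°, f = 0.994.
Δf = 0.994 − 0.885 = +0.109, i.e. +11 pp.

+11 pp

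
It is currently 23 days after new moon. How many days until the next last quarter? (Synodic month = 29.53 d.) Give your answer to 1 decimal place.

28.7 days

Last quarter occurs at elongation 270°, i.e. at age 29.53 × 270/360 = 22.148 d.
Already past this cycle's last quarter; the next is at 22.148 + 29.53 = 51.678 d, so 51.678 − 23 = 28.678 days.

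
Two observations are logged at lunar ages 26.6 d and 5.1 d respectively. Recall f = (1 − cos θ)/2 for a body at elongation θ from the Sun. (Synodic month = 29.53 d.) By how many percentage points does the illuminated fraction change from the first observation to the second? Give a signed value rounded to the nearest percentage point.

First observation: θ = 360°·26.6/29.53 = 324.3°, so f = 0.094.
Second observation: θ = 62.2°, f = 0.267.
Δf = 0.267 − 0.094 = +0.173, i.e. +17 pp.

+17 percentage points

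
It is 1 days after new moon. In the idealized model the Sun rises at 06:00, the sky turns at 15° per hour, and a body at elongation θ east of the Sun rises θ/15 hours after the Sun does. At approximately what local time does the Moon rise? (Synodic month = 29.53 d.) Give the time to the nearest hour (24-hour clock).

07:00

Phase angle: θ = 360°·(1 d)/(29.53 d) = 12.2°.
At 15° of sky rotation per hour, 12.2° corresponds to a 0.81 h lag.
06:00 + 0.81 h ≈ 06:49 → 07:00 to the nearest hour.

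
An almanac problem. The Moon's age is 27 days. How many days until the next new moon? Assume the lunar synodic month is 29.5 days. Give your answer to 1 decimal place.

One full lunation from the last new moon is 29.5 d; remaining = 29.5 − 27 = 2.500 d.

2.5 days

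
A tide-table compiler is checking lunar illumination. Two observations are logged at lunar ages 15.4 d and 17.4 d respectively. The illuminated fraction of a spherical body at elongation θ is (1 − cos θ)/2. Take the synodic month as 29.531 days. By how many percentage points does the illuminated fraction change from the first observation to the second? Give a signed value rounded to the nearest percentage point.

-7 pp

First observation: θ = 360°·15.4/29.531 = 187.7°, so f = 0.995.
Second observation: θ = 212.1°, f = 0.923.
Δf = 0.923 − 0.995 = -0.072, i.e. -7 pp.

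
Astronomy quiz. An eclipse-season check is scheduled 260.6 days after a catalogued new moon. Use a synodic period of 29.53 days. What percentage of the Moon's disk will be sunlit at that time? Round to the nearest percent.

27%

Reduce mod P: 260.6 − 8×29.53 = 24.36 d into the current lunation.
Phase angle: θ = 360°·(24.36 d)/(29.53 d) = 297.0°.
With cos θ = 0.454, the lit fraction is (1 − 0.454)/2 ≈ 0.273, so 27%.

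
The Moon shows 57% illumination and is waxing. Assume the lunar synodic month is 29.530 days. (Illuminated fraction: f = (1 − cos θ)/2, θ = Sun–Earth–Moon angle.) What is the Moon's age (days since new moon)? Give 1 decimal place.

From f = (1 − cos θ)/2: cos θ = 1 − 2×0.57 = -0.140; arccos → 98.0°.
Before full moon the principal value applies: θ = 98.0°.
That fraction of the synodic month is 98.0/360 × 29.530 d ≈ 8.04 d.

8.0 days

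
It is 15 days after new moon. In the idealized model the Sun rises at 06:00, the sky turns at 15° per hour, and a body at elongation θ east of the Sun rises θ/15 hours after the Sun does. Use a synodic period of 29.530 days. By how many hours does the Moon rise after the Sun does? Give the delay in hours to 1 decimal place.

Phase angle: θ = 360°·(15 d)/(29.530 d) = 182.9°.
The Moon trails the Sun by θ/15 = 182.9/15 ≈ 12.19 hours.
So the Moon rises 12.19 h after the Sun.

12.2 h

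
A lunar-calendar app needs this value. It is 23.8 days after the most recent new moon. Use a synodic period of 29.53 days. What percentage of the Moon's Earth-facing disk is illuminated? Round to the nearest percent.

33%

The Moon has covered 23.8/29.53 of its cycle, so θ ≈ 360° × 23.8/29.53 = 290.1°.
Illuminated fraction = (1 − cos 290.1°)/2 = (1 − 0.344)/2 ≈ 0.328, so 33%.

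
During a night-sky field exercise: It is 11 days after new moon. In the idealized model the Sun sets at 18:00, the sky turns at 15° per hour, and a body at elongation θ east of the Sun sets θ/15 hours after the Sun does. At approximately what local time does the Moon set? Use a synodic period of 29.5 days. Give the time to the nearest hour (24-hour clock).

03:00

Phase angle: θ = 360°·(11 d)/(29.5 d) = 134.2°.
The Moon trails the Sun by θ/15 = 134.2/15 ≈ 8.95 hours.
18:00 + 8.95 h ≈ 02:57 → 03:00 to the nearest hour.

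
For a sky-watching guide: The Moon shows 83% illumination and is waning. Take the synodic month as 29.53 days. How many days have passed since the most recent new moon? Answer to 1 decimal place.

Invert f = (1 − cos θ)/2 to get cos θ = 1 − 2(0.83) = -0.660, hence θ₀ = arccos -0.660 = 131.3°.
Waning ⇒ past full, so θ = 360° − 131.3° = 228.7°.
Age = 29.53 × 228.7°/360° ≈ 18.76 days.

18.8 days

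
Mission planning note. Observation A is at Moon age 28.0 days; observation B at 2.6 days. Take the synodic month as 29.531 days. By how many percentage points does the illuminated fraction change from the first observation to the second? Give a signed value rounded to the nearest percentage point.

+5 percentage points

θ₁ = 360° × 28.0/29.531 = 341.3°, f₁ = (1 − cos θ₁)/2 = 0.026.
θ₂ = 360° × 2.6/29.531 = 31.7°, f₂ = (1 − cos θ₂)/2 = 0.075.
Change = f₂ − f₁ = +0.048 → +5 percentage points.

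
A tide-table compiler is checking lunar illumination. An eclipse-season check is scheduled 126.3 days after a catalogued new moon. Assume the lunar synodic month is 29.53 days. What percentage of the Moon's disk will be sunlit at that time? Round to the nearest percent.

58%

126.3 d spans 4 complete synodic months (4 × 29.53 = 118.12 d) plus 8.18 d.
The Moon has covered 8.18/29.53 of its cycle, so θ ≈ 360° × 8.18/29.53 = 99.7°.
With cos θ = (-0.169), the lit fraction is (1 − (-0.169))/2 ≈ 0.584, so 58%.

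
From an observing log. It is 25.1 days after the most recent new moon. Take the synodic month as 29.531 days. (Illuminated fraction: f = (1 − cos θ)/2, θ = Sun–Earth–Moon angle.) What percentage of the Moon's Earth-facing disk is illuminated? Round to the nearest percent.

21%

The Moon has covered 25.1/29.531 of its cycle, so θ ≈ 360° × 25.1/29.531 = 306.0°.
Illuminated fraction = (1 − cos 306.0°)/2 = (1 − 0.588)/2 ≈ 0.206, so 21%.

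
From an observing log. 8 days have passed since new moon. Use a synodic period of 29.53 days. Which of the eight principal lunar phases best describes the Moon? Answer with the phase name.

first quarter

θ ≈ 360° × 8/29.53 = 98°, which falls in the first quarter sector.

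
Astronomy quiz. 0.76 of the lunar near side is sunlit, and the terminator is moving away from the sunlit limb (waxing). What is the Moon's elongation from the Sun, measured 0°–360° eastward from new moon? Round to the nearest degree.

121°

Invert f = (1 − cos θ)/2 to get cos θ = 1 − 2(0.76) = -0.520, hence θ₀ = arccos -0.520 = 121.3°.
Before full moon the principal value applies: θ = 121.3°.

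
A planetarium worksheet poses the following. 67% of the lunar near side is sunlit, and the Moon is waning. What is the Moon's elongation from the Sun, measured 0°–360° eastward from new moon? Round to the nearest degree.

cos θ = 1 − 2f = -0.340, giving a principal value of 109.9°.
Since the Moon is past full (waning), take the reflex angle: θ = 360° − 109.9° = 250.1°.

250°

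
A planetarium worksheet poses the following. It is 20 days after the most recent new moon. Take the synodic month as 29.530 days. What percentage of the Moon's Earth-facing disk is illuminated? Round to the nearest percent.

72%

The Moon has covered 20/29.530 of its cycle, so θ ≈ 360° × 20/29.530 = 243.8°.
cos 243.8° = (-0.441), so f = (1 − (-0.441))/2 = 0.721, so 72%.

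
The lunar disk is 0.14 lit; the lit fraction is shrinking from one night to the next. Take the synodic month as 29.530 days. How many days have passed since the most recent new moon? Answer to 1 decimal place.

Invert f = (1 − cos θ)/2 to get cos θ = 1 − 2(0.14) = 0.720, hence θ₀ = arccos 0.720 = 43.9°.
Waning ⇒ past full, so θ = 360° − 43.9° = 316.1°.
That fraction of the synodic month is 316.1/360 × 29.530 d ≈ 25.93 d.

25.9 days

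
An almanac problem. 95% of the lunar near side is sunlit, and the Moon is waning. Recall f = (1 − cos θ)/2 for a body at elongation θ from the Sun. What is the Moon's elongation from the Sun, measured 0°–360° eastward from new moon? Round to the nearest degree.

cos θ = 1 − 2f = -0.900, giving a principal value of 154.2°.
Since the Moon is past full (waning), take the reflex angle: θ = 360° − 154.2° = 205.8°.

206°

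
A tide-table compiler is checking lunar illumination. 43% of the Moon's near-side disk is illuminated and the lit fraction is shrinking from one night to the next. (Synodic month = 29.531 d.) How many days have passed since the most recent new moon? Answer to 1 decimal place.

Invert f = (1 − cos θ)/2 to get cos θ = 1 − 2(0.43) = 0.140, hence θ₀ = arccos 0.140 = 82.0°.
Since the Moon is past full (waning), take the reflex angle: θ = 360° − 82.0° = 278.0°.
Age = 29.531 × 278.0°/360° ≈ 22.81 days.

22.8 days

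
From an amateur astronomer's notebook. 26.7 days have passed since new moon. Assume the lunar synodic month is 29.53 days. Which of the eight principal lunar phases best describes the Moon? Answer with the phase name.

waning crescent

θ ≈ 360° × 26.7/29.53 = 325°, which falls in the waning crescent sector.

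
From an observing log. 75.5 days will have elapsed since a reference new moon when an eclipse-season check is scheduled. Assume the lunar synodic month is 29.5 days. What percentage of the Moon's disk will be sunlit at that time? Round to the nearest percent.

75.5/29.5 = 2.559 lunations, so 2 complete cycles and 16.50 d into the next.
Elongation θ = 360° × 16.50/29.5 ≈ 201.4°.
With cos θ = (-0.931), the lit fraction is (1 − (-0.931))/2 ≈ 0.966, so 97%.

97%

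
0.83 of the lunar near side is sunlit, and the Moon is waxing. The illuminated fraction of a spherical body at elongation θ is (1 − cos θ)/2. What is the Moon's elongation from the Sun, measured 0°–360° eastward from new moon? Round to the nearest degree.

131°

Invert f = (1 − cos θ)/2 to get cos θ = 1 − 2(0.83) = -0.660, hence θ₀ = arccos -0.660 = 131.3°.
The Moon is waxing (0°–180°), so θ = 131.3° directly.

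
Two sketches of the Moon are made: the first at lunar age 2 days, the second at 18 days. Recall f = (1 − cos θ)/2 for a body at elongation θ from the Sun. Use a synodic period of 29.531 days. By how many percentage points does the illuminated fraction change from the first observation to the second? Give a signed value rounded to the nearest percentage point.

θ₁ = 360° × 2/29.531 = 24.4°, f₁ = (1 − cos θ₁)/2 = 0.045.
θ₂ = 360° × 18/29.531 = 219.4°, f₂ = (1 − cos θ₂)/2 = 0.886.
Change = f₂ − f₁ = +0.842 → +84 percentage points.

+84 pp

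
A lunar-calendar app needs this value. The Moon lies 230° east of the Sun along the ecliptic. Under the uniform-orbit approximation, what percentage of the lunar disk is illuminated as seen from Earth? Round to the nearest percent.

82%

f = (1 − cos 230°)/2 = (1 − (-0.643))/2 ≈ 0.821, i.e. 82%.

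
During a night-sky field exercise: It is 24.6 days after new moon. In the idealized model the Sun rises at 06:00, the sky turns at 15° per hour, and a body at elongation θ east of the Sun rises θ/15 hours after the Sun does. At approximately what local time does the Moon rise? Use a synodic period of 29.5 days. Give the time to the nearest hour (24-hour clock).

02:00

Elongation θ = 360° × 24.6/29.5 ≈ 300.2°.
The Moon trails the Sun by θ/15 = 300.2/15 ≈ 20.01 hours.
06:00 + 20.01 h ≈ 02:01 → 02:00 to the nearest hour.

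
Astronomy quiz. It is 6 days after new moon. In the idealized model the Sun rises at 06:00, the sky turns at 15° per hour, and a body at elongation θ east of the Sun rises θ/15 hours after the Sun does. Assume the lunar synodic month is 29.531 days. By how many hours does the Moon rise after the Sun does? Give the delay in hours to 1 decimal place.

4.9 h

The Moon has covered 6/29.531 of its cycle, so θ ≈ 360° × 6/29.531 = 73.1°.
Delay after the Sun = 73.1° / (15°/h) ≈ 4.88 h.
So the Moon rises 4.88 h after the Sun.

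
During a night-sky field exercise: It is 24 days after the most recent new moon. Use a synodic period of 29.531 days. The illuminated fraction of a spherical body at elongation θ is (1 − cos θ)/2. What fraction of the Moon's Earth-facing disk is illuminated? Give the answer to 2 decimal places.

Phase angle: θ = 360°·(24 d)/(29.531 d) = 292.6°.
Illuminated fraction = (1 − cos 292.6°)/2 = (1 − 0.384)/2 ≈ 0.308.

0.31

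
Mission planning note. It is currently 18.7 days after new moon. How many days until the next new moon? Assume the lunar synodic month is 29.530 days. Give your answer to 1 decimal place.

10.8 days

One full lunation from the last new moon is 29.530 d; remaining = 29.530 − 18.7 = 10.830 d.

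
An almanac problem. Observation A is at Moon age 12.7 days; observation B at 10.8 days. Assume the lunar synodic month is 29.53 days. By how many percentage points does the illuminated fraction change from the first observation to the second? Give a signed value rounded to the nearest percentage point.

-12 percentage points

First observation: θ = 360°·12.7/29.53 = 154.8°, so f = 0.953.
Second observation: θ = 131.7°, f = 0.832.
Δf = 0.832 − 0.953 = -0.120, i.e. -12 pp.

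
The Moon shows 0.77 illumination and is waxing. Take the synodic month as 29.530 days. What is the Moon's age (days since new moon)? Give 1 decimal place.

10.1 days

Invert f = (1 − cos θ)/2 to get cos θ = 1 − 2(0.77) = -0.540, hence θ₀ = arccos -0.540 = 122.7°.
Before full moon the principal value applies: θ = 122.7°.
That fraction of the synodic month is 122.7/360 × 29.530 d ≈ 10.06 d.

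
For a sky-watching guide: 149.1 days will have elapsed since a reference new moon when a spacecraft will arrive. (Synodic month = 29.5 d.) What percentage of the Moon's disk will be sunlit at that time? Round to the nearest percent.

3%

Reduce mod P: 149.1 − 5×29.5 = 1.60 d into the current lunation.
Elongation θ = 360° × 1.60/29.5 ≈ 19.5°.
Illuminated fraction = (1 − cos 19.5°)/2 = (1 − 0.942)/2 ≈ 0.029, so 3%.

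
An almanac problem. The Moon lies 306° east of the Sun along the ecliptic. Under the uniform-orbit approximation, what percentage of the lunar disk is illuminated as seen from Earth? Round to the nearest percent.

21%

Half-versine of 306°: (1 − 0.588)/2 = 0.206, i.e. 21%.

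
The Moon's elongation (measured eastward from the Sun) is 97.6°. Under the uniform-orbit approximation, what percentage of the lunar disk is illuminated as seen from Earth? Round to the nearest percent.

f = (1 − cos 97.6°)/2 = (1 − (-0.132))/2 ≈ 0.566, i.e. 57%.

57%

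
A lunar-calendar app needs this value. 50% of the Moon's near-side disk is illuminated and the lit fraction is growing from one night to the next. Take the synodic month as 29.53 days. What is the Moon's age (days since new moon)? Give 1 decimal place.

7.4 days

cos θ = 1 − 2f = 0.000, giving a principal value of 90.0°.
Before full moon the principal value applies: θ = 90.0°.
Age = 29.53 × 90.0°/360° ≈ 7.38 days.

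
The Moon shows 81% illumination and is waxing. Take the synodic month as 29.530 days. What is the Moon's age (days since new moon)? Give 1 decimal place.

10.5 days

cos θ = 1 − 2f = -0.620, giving a principal value of 128.3°.
Before full moon the principal value applies: θ = 128.3°.
At 360°/29.530 d per day, 128.3° corresponds to 10.53 days.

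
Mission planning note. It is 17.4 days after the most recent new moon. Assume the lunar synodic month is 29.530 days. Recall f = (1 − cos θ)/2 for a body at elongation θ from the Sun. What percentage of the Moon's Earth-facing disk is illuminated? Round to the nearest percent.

92%

Elongation θ = 360° × 17.4/29.530 ≈ 212.1°.
cos 212.1° = (-0.847), so f = (1 − (-0.847))/2 = 0.923, so 92%.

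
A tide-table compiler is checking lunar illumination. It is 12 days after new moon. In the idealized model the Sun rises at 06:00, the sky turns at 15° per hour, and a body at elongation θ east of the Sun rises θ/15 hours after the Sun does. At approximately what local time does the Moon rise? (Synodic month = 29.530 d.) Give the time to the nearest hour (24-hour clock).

16:00

Elongation θ = 360° × 12/29.530 ≈ 146.3°.
At 15° of sky rotation per hour, 146.3° corresponds to a 9.75 h lag.
06:00 + 9.75 h ≈ 15:45 → 16:00 to the nearest hour.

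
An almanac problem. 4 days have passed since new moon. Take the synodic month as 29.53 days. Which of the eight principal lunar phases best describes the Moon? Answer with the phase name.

waxing crescent

At 4/29.53 of the cycle, θ ≈ 49° — the waxing crescent range.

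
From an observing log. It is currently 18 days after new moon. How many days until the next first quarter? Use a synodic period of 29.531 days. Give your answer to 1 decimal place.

First quarter is 0.25 of the way through the cycle: age 0.25 × 29.531 = 7.383 d.
Already past this cycle's first quarter; the next is at 7.383 + 29.531 = 36.914 d, so 36.914 − 18 = 18.914 days.

18.9 days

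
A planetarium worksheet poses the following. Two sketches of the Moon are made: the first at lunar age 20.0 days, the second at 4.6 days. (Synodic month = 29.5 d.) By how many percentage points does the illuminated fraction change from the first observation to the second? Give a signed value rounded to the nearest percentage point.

-50 pp

First observation: θ = 360°·20.0/29.5 = 244.1°, so f = 0.719.
Second observation: θ = 56.1°, f = 0.221.
Δf = 0.221 − 0.719 = -0.497, i.e. -50 pp.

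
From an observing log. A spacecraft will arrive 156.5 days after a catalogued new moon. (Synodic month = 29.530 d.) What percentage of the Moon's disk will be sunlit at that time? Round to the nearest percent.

65%

Reduce mod P: 156.5 − 5×29.530 = 8.85 d into the current lunation.
The Moon has covered 8.85/29.530 of its cycle, so θ ≈ 360° × 8.85/29.530 = 107.9°.
With cos θ = (-0.307), the lit fraction is (1 − (-0.307))/2 ≈ 0.654, so 65%.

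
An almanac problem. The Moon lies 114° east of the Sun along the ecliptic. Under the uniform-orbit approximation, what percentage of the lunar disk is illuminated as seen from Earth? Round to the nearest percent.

f = (1 − cos 114°)/2 = (1 − (-0.407))/2 ≈ 0.703, i.e. 70%.

70%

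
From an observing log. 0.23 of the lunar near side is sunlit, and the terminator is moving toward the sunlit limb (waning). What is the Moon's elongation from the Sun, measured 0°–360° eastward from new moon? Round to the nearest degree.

303°

cos θ = 1 − 2f = 0.540, giving a principal value of 57.3°.
Since the Moon is past full (waning), take the reflex angle: θ = 360° − 57.3° = 302.7°.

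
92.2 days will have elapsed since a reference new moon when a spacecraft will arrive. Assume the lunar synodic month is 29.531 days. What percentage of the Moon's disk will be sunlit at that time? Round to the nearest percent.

92.2/29.531 = 3.122 lunations, so 3 complete cycles and 3.61 d into the next.
Elongation θ = 360° × 3.61/29.531 ≈ 44.0°.
With cos θ = 0.720, the lit fraction is (1 − 0.720)/2 ≈ 0.140, so 14%.

14%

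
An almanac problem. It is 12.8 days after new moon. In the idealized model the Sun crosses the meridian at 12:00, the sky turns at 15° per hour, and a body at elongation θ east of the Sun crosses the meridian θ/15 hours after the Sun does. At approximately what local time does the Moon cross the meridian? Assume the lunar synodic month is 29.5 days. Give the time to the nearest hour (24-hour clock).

Phase angle: θ = 360°·(12.8 d)/(29.5 d) = 156.2°.
At 15° of sky rotation per hour, 156.2° corresponds to a 10.41 h lag.
12:00 + 10.41 h ≈ 22:25 → 22:00 to the nearest hour.

22:00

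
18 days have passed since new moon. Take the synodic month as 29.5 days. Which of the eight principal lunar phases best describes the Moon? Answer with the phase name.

θ ≈ 360° × 18/29.5 = 220°, which falls in the waning gibbous sector.

waning gibbous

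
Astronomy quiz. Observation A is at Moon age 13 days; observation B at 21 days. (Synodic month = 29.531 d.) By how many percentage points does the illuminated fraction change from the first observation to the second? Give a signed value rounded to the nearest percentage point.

-34 pp

First observation: θ = 360°·13/29.531 = 158.5°, so f = 0.965.
Second observation: θ = 256.0°, f = 0.621.
Δf = 0.621 − 0.965 = -0.344, i.e. -34 pp.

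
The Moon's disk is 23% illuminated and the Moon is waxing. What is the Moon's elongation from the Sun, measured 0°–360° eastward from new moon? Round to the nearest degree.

57°

From f = (1 − cos θ)/2: cos θ = 1 − 2×0.23 = 0.540; arccos → 57.3°.
Before full moon the principal value applies: θ = 57.3°.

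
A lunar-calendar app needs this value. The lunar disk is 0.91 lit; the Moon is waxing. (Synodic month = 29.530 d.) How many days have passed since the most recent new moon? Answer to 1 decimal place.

cos θ = 1 − 2f = -0.820, giving a principal value of 145.1°.
Before full moon the principal value applies: θ = 145.1°.
At 360°/29.530 d per day, 145.1° corresponds to 11.90 days.

11.9 days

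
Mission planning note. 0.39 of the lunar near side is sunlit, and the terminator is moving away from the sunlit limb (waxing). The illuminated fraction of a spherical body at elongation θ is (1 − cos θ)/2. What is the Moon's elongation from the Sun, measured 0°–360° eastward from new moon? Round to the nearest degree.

77°

Invert f = (1 − cos θ)/2 to get cos θ = 1 − 2(0.39) = 0.220, hence θ₀ = arccos 0.220 = 77.3°.
The Moon is waxing (0°–180°), so θ = 77.3° directly.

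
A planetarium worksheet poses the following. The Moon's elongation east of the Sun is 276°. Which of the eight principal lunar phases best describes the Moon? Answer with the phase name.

last quarter

The last quarter sector spans roughly 248°–292°; 276° falls inside it.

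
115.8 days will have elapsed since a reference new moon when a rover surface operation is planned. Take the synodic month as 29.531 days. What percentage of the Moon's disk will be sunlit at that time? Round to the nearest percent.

115.8 d spans 3 complete synodic months (3 × 29.531 = 88.59 d) plus 27.21 d.
Elongation θ = 360° × 27.21/29.531 ≈ 331.7°.
With cos θ = 0.880, the lit fraction is (1 − 0.880)/2 ≈ 0.060, so 6%.

6%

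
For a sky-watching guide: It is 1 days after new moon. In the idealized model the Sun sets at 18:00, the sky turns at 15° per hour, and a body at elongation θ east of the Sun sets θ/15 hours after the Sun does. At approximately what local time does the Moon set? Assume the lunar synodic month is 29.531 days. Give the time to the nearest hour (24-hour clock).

Elongation θ = 360° × 1/29.531 ≈ 12.2°.
The Moon trails the Sun by θ/15 = 12.2/15 ≈ 0.81 hours.
18:00 + 0.81 h ≈ 18:49 → 19:00 to the nearest hour.

19:00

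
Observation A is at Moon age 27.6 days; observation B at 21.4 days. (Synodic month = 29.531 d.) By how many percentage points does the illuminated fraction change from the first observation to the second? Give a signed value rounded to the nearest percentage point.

First observation: θ = 360°·27.6/29.531 = 336.5°, so f = 0.042.
Second observation: θ = 260.9°, f = 0.579.
Δf = 0.579 − 0.042 = +0.538, i.e. +54 pp.

+54 percentage points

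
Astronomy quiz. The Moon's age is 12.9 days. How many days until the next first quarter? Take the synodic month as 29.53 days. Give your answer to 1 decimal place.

First quarter is 0.25 of the way through the cycle: age 0.25 × 29.53 = 7.383 d.
This lunation's first quarter (7.383 d) has passed, so add one period: 36.913 − 12.9 = 24.013 days.

24.0 days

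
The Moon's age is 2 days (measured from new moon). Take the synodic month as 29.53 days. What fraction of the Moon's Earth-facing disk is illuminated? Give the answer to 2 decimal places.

0.04

The Moon has covered 2/29.53 of its cycle, so θ ≈ 360° × 2/29.53 = 24.4°.
Illuminated fraction = (1 − cos 24.4°)/2 = (1 − 0.911)/2 ≈ 0.045.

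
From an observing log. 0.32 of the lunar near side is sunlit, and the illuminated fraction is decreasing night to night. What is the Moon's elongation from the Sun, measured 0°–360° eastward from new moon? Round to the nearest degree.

Invert f = (1 − cos θ)/2 to get cos θ = 1 − 2(0.32) = 0.360, hence θ₀ = arccos 0.360 = 68.9°.
A waning Moon lies in 180°–360°, so θ = 360° − 68.9° = 291.1°.

291°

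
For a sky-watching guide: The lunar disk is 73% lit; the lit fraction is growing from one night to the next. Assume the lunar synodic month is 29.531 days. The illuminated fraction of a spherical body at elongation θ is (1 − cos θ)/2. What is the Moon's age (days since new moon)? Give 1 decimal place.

9.6 days

From f = (1 − cos θ)/2: cos θ = 1 − 2×0.73 = -0.460; arccos → 117.4°.
The Moon is waxing (0°–180°), so θ = 117.4° directly.
Age = 29.531 × 117.4°/360° ≈ 9.63 days.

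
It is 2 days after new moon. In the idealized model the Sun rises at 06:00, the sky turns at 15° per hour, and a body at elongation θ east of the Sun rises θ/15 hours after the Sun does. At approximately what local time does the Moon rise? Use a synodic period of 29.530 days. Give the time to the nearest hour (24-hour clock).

Elongation θ = 360° × 2/29.530 ≈ 24.4°.
At 15° of sky rotation per hour, 24.4° corresponds to a 1.63 h lag.
06:00 + 1.63 h ≈ 07:38 → 08:00 to the nearest hour.

08:00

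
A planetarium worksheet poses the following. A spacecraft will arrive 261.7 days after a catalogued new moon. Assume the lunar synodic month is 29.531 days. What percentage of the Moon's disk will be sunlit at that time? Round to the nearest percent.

18%

261.7/29.531 = 8.862 lunations, so 8 complete cycles and 25.45 d into the next.
Elongation θ = 360° × 25.45/29.531 ≈ 310.3°.
Illuminated fraction = (1 − cos 310.3°)/2 = (1 − 0.646)/2 ≈ 0.177, so 18%.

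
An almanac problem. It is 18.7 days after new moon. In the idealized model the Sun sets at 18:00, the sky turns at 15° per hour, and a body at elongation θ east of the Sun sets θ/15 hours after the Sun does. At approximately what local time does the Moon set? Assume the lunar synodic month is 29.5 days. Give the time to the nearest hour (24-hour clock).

09:00

The Moon has covered 18.7/29.5 of its cycle, so θ ≈ 360° × 18.7/29.5 = 228.2°.
The Moon trails the Sun by θ/15 = 228.2/15 ≈ 15.21 hours.
18:00 + 15.21 h ≈ 09:13 → 09:00 to the nearest hour.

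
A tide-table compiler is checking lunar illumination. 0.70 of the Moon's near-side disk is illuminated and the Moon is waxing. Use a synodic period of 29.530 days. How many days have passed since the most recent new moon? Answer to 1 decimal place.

9.3 days

Invert f = (1 − cos θ)/2 to get cos θ = 1 − 2(0.70) = -0.400, hence θ₀ = arccos -0.400 = 113.6°.
Waxing ⇒ before full, so θ = 113.6°.
That fraction of the synodic month is 113.6/360 × 29.530 d ≈ 9.32 d.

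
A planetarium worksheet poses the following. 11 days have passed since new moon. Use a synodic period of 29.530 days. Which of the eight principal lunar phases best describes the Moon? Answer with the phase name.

At 11/29.530 of the cycle, θ ≈ 134° — the waxing gibbous range.

waxing gibbous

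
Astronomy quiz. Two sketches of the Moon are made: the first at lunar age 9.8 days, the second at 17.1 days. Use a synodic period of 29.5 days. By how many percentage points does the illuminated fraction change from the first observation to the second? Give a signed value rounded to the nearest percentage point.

+19 pp

First observation: θ = 360°·9.8/29.5 = 119.6°, so f = 0.747.
Second observation: θ = 208.7°, f = 0.939.
Δf = 0.939 − 0.747 = +0.192, i.e. +19 pp.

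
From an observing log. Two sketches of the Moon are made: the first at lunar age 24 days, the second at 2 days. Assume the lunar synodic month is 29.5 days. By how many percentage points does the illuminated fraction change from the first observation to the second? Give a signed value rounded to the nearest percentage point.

θ₁ = 360° × 24/29.5 = 292.9°, f₁ = (1 − cos θ₁)/2 = 0.306.
θ₂ = 360° × 2/29.5 = 24.4°, f₂ = (1 − cos θ₂)/2 = 0.045.
Change = f₂ − f₁ = -0.261 → -26 percentage points.

-26 pp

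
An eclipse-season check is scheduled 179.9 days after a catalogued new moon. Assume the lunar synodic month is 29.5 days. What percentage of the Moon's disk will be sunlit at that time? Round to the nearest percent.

179.9 d spans 6 complete synodic months (6 × 29.5 = 177.00 d) plus 2.90 d.
Elongation θ = 360° × 2.90/29.5 ≈ 35.4°.
cos 35.4° = 0.815, so f = (1 − 0.815)/2 = 0.092, so 9%.

9%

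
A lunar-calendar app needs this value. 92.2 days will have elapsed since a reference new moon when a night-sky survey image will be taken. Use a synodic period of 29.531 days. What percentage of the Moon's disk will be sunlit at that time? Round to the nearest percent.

Reduce mod P: 92.2 − 3×29.531 = 3.61 d into the current lunation.
Phase angle: θ = 360°·(3.61 d)/(29.531 d) = 44.0°.
cos 44.0° = 0.720, so f = (1 − 0.720)/2 = 0.140, so 14%.

14%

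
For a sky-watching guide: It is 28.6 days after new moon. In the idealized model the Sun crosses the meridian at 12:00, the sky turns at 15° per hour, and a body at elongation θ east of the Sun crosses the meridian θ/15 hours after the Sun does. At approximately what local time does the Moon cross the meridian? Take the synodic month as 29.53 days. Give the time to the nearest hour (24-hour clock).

Elongation θ = 360° × 28.6/29.53 ≈ 348.7°.
The Moon trails the Sun by θ/15 = 348.7/15 ≈ 23.24 hours.
12:00 + 23.24 h ≈ 11:15 → 11:00 to the nearest hour.

11:00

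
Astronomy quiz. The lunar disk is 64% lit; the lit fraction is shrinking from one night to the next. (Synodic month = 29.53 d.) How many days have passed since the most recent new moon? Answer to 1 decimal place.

cos θ = 1 − 2f = -0.280, giving a principal value of 106.3°.
Since the Moon is past full (waning), take the reflex angle: θ = 360° − 106.3° = 253.7°.
At 360°/29.53 d per day, 253.7° corresponds to 20.81 days.

20.8 days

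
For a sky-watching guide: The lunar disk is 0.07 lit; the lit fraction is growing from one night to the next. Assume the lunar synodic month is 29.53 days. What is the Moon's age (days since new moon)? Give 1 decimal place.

Invert f = (1 − cos θ)/2 to get cos θ = 1 − 2(0.07) = 0.860, hence θ₀ = arccos 0.860 = 30.7°.
The Moon is waxing (0°–180°), so θ = 30.7° directly.
Age = 29.53 × 30.7°/360° ≈ 2.52 days.

2.5 days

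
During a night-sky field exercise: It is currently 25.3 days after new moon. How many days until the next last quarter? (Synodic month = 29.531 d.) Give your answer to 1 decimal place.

26.4 days

Last quarter is 0.75 of the way through the cycle: age 0.75 × 29.531 = 22.148 d.
Already past this cycle's last quarter; the next is at 22.148 + 29.531 = 51.679 d, so 51.679 − 25.3 = 26.379 days.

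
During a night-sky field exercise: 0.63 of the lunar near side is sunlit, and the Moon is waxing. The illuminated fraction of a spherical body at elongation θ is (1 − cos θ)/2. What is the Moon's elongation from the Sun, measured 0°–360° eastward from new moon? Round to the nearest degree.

From f = (1 − cos θ)/2: cos θ = 1 − 2×0.63 = -0.260; arccos → 105.1°.
The Moon is waxing (0°–180°), so θ = 105.1° directly.

105°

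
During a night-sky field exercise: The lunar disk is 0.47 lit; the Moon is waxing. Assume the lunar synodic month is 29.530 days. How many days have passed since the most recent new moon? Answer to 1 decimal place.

cos θ = 1 − 2f = 0.060, giving a principal value of 86.6°.
The Moon is waxing (0°–180°), so θ = 86.6° directly.
That fraction of the synodic month is 86.6/360 × 29.530 d ≈ 7.10 d.

7.1 days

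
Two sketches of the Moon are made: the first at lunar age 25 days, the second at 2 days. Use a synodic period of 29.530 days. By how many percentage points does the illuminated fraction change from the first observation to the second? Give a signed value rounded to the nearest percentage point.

-17 percentage points

First observation: θ = 360°·25/29.530 = 304.8°, so f = 0.215.
Second observation: θ = 24.4°, f = 0.045.
Δf = 0.045 − 0.215 = -0.170, i.e. -17 pp.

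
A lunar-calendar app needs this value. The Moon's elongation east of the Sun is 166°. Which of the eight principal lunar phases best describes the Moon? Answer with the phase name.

full moon

166° lies in the full moon sector of the 8-phase cycle.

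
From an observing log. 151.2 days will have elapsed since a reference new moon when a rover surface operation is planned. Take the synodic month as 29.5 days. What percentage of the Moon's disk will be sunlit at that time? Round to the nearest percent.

15%

151.2 d spans 5 complete synodic months (5 × 29.5 = 147.50 d) plus 3.70 d.
Elongation θ = 360° × 3.70/29.5 ≈ 45.2°.
With cos θ = 0.705, the lit fraction is (1 − 0.705)/2 ≈ 0.147, so 15%.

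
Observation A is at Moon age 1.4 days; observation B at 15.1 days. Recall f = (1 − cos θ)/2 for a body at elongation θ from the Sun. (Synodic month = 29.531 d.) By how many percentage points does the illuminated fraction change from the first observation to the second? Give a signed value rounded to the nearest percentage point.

First observation: θ = 360°·1.4/29.531 = 17.1°, so f = 0.022.
Second observation: θ = 184.1°, f = 0.999.
Δf = 0.999 − 0.022 = +0.977, i.e. +98 pp.

+98 percentage points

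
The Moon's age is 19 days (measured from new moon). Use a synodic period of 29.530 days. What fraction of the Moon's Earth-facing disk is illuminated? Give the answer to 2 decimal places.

0.81

The Moon has covered 19/29.530 of its cycle, so θ ≈ 360° × 19/29.530 = 231.6°.
With cos θ = (-0.621), the lit fraction is (1 − (-0.621))/2 ≈ 0.810.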